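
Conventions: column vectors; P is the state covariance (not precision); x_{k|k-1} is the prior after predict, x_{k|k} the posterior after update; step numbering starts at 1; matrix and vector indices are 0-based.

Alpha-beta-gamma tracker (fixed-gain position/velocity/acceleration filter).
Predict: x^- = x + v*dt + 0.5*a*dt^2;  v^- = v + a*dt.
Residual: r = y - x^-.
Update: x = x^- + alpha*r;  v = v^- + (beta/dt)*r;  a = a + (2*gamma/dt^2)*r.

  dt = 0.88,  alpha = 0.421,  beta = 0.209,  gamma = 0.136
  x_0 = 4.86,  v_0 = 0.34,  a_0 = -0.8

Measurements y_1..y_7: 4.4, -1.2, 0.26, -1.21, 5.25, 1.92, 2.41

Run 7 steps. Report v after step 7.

step 1: x_pred=4.8494  r=-0.4494  x^+=4.6602  v^+=-0.4707  a^+=-0.9579
step 2: x_pred=3.8751  r=-5.0751  x^+=1.7385  v^+=-2.5190  a^+=-2.7404
step 3: x_pred=-1.5393  r=1.7993  x^+=-0.7818  v^+=-4.5032  a^+=-2.1084
step 4: x_pred=-5.5610  r=4.3510  x^+=-3.7293  v^+=-5.3253  a^+=-0.5802
step 5: x_pred=-8.6401  r=13.8901  x^+=-2.7924  v^+=-2.5369  a^+=4.2986
step 6: x_pred=-3.3605  r=5.2805  x^+=-1.1374  v^+=2.4999  a^+=6.1533
step 7: x_pred=3.4451  r=-1.0351  x^+=3.0093  v^+=7.6690  a^+=5.7897

v_post = 7.6690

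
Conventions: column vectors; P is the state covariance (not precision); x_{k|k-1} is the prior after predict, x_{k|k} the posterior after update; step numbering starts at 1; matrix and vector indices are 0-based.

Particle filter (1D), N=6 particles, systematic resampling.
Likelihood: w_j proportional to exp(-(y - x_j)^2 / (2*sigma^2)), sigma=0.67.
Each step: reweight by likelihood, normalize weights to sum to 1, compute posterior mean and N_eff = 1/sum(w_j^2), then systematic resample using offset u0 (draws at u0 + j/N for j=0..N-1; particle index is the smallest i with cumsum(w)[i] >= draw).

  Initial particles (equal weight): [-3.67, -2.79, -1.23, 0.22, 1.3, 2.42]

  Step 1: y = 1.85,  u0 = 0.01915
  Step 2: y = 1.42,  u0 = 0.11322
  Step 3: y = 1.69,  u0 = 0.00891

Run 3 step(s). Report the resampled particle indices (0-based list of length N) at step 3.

resampled_idx = [0, 0, 1, 2, 3, 4]

step 1: w=[0.0000, 0.0000, 0.0000, 0.0355, 0.4883, 0.4762]  mean=1.7950  Neff=2.1437  idx=[3, 4, 4, 4, 5, 5]
step 2: w=[0.0528, 0.2583, 0.2583, 0.2583, 0.0862, 0.0862]  mean=1.4360  Neff=4.5917  idx=[1, 1, 2, 3, 3, 5]
step 3: w=[0.1769, 0.1769, 0.1769, 0.1769, 0.1769, 0.1157]  mean=1.4296  Neff=5.8899  idx=[0, 0, 1, 2, 3, 4]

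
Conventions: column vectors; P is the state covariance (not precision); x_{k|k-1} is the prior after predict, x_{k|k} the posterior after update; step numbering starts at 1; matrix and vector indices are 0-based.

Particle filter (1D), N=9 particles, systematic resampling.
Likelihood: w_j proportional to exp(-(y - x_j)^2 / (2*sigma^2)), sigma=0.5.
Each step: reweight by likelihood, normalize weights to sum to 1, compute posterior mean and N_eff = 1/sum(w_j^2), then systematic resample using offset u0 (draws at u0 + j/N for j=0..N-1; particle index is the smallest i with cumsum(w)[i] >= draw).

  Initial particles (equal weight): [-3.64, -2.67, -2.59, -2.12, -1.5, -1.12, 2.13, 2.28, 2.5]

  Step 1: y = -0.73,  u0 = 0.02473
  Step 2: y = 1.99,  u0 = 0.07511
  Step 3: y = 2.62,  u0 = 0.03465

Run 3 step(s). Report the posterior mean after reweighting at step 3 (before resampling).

post_mean = -1.1200

step 1: w=[0.0000, 0.0005, 0.0009, 0.0197, 0.2867, 0.6922, 0.0000, 0.0000, 0.0000]  mean=-1.2508  Neff=1.7802  idx=[4, 4, 4, 5, 5, 5, 5, 5, 5]
step 2: w=[0.0011, 0.0011, 0.0011, 0.1661, 0.1661, 0.1661, 0.1661, 0.1661, 0.1661]  mean=-1.1213  Neff=6.0397  idx=[3, 4, 4, 5, 6, 6, 7, 8, 8]
step 3: w=[0.1111, 0.1111, 0.1111, 0.1111, 0.1111, 0.1111, 0.1111, 0.1111, 0.1111]  mean=-1.1200  Neff=9.0000  idx=[0, 1, 2, 3, 4, 5, 6, 7, 8]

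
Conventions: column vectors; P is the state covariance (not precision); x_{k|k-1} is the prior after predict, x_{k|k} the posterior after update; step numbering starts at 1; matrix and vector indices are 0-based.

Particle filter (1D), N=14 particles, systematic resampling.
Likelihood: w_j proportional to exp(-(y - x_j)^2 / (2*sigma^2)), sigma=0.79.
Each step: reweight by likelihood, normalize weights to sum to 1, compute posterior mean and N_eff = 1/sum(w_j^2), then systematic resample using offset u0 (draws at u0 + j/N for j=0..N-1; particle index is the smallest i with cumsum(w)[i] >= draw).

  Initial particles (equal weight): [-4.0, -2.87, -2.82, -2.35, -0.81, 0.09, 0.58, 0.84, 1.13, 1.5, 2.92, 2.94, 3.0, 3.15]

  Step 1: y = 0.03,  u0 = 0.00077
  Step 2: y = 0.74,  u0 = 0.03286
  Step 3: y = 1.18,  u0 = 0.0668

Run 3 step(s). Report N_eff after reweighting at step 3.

N_eff = 12.4774

step 1: w=[0.0000, 0.0003, 0.0004, 0.0030, 0.1617, 0.2837, 0.2233, 0.1682, 0.1079, 0.0504, 0.0004, 0.0003, 0.0002, 0.0001]  mean=0.3567  Neff=5.0259  idx=[3, 4, 4, 5, 5, 5, 5, 6, 6, 6, 7, 7, 8, 8]
step 2: w=[0.0000, 0.0148, 0.0148, 0.0725, 0.0725, 0.0725, 0.0725, 0.0996, 0.0996, 0.0996, 0.1008, 0.1008, 0.0900, 0.0900]  mean=0.5480  Neff=11.3982  idx=[3, 4, 5, 6, 6, 7, 8, 9, 9, 10, 11, 11, 12, 13]
step 3: w=[0.0400, 0.0400, 0.0400, 0.0400, 0.0400, 0.0776, 0.0776, 0.0776, 0.0776, 0.0944, 0.0944, 0.0944, 0.1033, 0.1033]  mean=0.6694  Neff=12.4774  idx=[1, 3, 5, 6, 6, 7, 8, 9, 10, 11, 11, 12, 13, 13]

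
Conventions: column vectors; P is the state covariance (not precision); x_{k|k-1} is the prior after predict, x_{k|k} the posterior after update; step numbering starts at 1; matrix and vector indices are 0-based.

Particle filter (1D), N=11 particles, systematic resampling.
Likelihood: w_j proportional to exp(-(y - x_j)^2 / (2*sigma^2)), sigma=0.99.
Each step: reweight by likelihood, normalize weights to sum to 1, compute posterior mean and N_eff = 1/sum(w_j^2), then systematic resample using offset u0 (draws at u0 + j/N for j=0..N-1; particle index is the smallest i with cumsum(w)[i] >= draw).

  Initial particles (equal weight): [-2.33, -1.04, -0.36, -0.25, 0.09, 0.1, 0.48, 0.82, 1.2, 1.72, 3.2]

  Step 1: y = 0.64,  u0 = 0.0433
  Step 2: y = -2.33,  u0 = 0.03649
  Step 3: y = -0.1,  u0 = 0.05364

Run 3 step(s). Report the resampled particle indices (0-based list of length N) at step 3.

resampled_idx = [0, 1, 2, 3, 4, 5, 6, 7, 8, 9, 10]

step 1: w=[0.0017, 0.0357, 0.0904, 0.1005, 0.1290, 0.1297, 0.1485, 0.1480, 0.1283, 0.0830, 0.0053]  mean=0.4323  Neff=8.3099  idx=[2, 3, 3, 4, 5, 6, 6, 7, 7, 8, 9]
step 2: w=[0.2719, 0.2166, 0.2166, 0.0992, 0.0968, 0.0351, 0.0351, 0.0125, 0.0125, 0.0034, 0.0005]  mean=-0.1286  Neff=5.2707  idx=[0, 0, 0, 1, 1, 2, 2, 2, 3, 4, 6]
step 3: w=[0.0908, 0.0908, 0.0908, 0.0929, 0.0929, 0.0929, 0.0929, 0.0929, 0.0922, 0.0920, 0.0791]  mean=-0.1586  Neff=10.9805  idx=[0, 1, 2, 3, 4, 5, 6, 7, 8, 9, 10]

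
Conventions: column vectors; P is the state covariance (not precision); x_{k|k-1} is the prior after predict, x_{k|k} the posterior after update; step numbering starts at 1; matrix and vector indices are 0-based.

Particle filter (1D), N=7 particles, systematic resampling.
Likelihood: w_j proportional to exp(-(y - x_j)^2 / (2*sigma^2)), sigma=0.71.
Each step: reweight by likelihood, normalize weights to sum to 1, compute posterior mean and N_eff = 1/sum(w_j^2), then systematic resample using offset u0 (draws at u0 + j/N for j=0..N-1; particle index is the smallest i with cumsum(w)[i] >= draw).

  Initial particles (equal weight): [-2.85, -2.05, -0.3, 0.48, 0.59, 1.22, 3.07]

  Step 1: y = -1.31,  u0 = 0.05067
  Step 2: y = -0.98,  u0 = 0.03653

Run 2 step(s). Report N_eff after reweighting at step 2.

N_eff = 5.5385

step 1: w=[0.0857, 0.5229, 0.3273, 0.0375, 0.0251, 0.0016, 0.0000]  mean=-1.3796  Neff=2.5646  idx=[0, 1, 1, 1, 2, 2, 2]
step 2: w=[0.0108, 0.1111, 0.1111, 0.1111, 0.2186, 0.2186, 0.2186]  mean=-0.9108  Neff=5.5385  idx=[1, 2, 3, 4, 5, 5, 6]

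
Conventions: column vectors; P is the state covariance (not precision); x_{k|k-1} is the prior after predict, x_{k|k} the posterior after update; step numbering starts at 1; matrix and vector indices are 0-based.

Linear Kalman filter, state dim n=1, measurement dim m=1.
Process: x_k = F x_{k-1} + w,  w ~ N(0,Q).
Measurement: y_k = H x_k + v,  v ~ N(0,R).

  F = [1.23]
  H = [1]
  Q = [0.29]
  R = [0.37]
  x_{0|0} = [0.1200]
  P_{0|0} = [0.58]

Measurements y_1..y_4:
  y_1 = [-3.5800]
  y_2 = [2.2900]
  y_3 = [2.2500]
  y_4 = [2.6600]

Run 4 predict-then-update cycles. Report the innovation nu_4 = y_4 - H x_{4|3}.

step 1: x^-=[0.1476]  P^-=[1.1675]  S=[1.5375]  K=[0.7593]  nu=[-3.7276]  x^+=[-2.6829]  P^+=[0.2810]
step 2: x^-=[-3.3000]  P^-=[0.7151]  S=[1.0851]  K=[0.6590]  nu=[5.5900]  x^+=[0.3838]  P^+=[0.2438]
step 3: x^-=[0.4721]  P^-=[0.6589]  S=[1.0289]  K=[0.6404]  nu=[1.7779]  x^+=[1.6107]  P^+=[0.2369]
step 4: x^-=[1.9811]  P^-=[0.6485]  S=[1.0185]  K=[0.6367]  nu=[0.6789]  x^+=[2.4134]  P^+=[0.2356]

innov = [0.6789]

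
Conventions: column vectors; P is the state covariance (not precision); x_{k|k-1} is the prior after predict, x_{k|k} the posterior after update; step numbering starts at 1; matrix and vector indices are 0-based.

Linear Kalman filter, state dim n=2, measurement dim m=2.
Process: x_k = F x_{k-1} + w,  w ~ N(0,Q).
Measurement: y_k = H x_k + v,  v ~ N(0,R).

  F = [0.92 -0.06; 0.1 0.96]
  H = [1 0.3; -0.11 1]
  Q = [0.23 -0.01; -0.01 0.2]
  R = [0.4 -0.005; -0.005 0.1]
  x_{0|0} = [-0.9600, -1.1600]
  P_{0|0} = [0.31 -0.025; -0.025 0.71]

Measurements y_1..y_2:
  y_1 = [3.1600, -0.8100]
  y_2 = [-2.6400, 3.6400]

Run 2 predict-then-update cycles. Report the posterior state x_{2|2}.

step 1: x^-=[-0.8136, -1.2096]  P^-=[0.4977 -0.0443; -0.0443 0.8526]  S=[0.9479 0.1532; 0.1532 0.9684]  K=[0.5414 -0.1879; 0.0821 0.8725]  nu=[4.3365, 0.3101]  x^+=[1.4760, -0.5830]  P^+=[0.2168 0.0023; 0.0023 0.0871]
step 2: x^-=[1.3929, -0.4121]  P^-=[0.4136 0.0070; 0.0070 0.2829]  S=[0.8432 0.0411; 0.0411 0.3864]  K=[0.5004 -0.1529; 0.0737 0.7224]  nu=[-3.9093, 4.2053]  x^+=[-1.2064, 2.3376]  P^+=[0.1997 0.0042; 0.0042 0.0723]

x_post = [-1.2064, 2.3376]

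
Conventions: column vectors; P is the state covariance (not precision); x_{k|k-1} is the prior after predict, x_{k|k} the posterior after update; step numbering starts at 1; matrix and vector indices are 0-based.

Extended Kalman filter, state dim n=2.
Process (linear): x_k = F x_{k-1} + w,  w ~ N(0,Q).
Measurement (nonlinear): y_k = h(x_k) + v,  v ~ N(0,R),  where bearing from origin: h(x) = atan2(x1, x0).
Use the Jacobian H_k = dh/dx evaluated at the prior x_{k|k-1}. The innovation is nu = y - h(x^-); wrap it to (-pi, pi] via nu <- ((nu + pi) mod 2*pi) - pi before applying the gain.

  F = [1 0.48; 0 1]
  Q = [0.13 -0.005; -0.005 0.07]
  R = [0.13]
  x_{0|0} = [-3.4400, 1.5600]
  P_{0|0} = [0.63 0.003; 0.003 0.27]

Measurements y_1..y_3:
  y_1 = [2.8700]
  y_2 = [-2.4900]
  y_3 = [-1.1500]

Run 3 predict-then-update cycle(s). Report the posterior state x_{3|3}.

x_post = [-4.3478, -0.7327]

step 1: x^-=[-2.6912, 1.5600]  P^-=[0.8251 0.1276; 0.1276 0.3400]  H_jac=[-0.1612 -0.2781]  S=[0.1892]  K=[-0.8907; -0.6086]  nu=[0.2537]  x^+=[-2.9172, 1.4056]  P^+=[0.6750 0.0250; 0.0250 0.2699]
step 2: x^-=[-2.2425, 1.4056]  P^-=[0.8912 0.1496; 0.1496 0.3399]  H_jac=[-0.2007 -0.3202]  S=[0.2200]  K=[-1.0309; -0.6313]  nu=[1.2115]  x^+=[-3.4914, 0.6408]  P^+=[0.6575 0.0065; 0.0065 0.2523]
step 3: x^-=[-3.1838, 0.6408]  P^-=[0.8518 0.1226; 0.1226 0.3223]  H_jac=[-0.0608 -0.3019]  S=[0.1670]  K=[-0.5314; -0.6271]  nu=[2.1902]  x^+=[-4.3478, -0.7327]  P^+=[0.8047 0.0669; 0.0669 0.2566]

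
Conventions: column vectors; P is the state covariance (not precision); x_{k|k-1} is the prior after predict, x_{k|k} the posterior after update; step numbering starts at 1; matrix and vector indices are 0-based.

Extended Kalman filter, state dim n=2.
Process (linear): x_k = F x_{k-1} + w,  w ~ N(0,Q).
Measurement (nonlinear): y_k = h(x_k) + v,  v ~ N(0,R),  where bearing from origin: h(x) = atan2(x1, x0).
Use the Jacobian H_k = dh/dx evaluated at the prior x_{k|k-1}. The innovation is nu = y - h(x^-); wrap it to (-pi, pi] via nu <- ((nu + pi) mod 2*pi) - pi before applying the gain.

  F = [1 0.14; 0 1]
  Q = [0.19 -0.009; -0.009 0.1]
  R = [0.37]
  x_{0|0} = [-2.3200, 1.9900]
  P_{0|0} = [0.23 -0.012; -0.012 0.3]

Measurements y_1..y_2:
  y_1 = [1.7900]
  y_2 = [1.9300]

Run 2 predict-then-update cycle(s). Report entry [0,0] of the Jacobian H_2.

H_jac[0,0] = -0.3008

step 1: x^-=[-2.0414, 1.9900]  P^-=[0.4225 0.0210; 0.0210 0.4000]  H_jac=[-0.2449 -0.2512]  S=[0.4231]  K=[-0.2570; -0.2496]  nu=[-0.5789]  x^+=[-1.8926, 2.1345]  P^+=[0.3946 -0.0061; -0.0061 0.3736]
step 2: x^-=[-1.5938, 2.1345]  P^-=[0.5902 0.0372; 0.0372 0.4736]  H_jac=[-0.3008 -0.2246]  S=[0.4523]  K=[-0.4109; -0.2599]  nu=[-0.2822]  x^+=[-1.4779, 2.2078]  P^+=[0.5138 -0.0111; -0.0111 0.4431]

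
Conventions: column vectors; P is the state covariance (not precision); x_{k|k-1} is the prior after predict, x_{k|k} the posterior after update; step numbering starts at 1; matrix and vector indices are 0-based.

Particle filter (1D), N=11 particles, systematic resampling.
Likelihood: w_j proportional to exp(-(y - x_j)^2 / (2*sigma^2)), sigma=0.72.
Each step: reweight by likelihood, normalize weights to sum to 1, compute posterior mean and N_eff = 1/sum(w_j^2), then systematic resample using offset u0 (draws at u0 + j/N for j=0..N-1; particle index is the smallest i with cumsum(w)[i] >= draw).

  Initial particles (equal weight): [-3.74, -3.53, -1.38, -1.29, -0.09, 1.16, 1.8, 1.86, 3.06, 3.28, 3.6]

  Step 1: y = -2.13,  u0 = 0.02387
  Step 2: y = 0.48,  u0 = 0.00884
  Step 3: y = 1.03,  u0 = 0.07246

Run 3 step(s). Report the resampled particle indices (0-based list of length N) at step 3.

resampled_idx = [0, 2, 3, 4, 5, 6, 7, 8, 9, 10, 10]

step 1: w=[0.0613, 0.1128, 0.4342, 0.3782, 0.0135, 0.0000, 0.0000, 0.0000, 0.0000, 0.0000, 0.0000]  mean=-1.7157  Neff=2.8718  idx=[0, 1, 2, 2, 2, 2, 2, 3, 3, 3, 3]
step 2: w=[0.0000, 0.0000, 0.0954, 0.0954, 0.0954, 0.0954, 0.0954, 0.1307, 0.1307, 0.1307, 0.1307]  mean=-1.3329  Neff=8.7807  idx=[2, 3, 3, 4, 5, 6, 7, 8, 8, 9, 10]
step 3: w=[0.0739, 0.0739, 0.0739, 0.0739, 0.0739, 0.0739, 0.1114, 0.1114, 0.1114, 0.1114, 0.1114]  mean=-1.3299  Neff=10.5547  idx=[0, 2, 3, 4, 5, 6, 7, 8, 9, 10, 10]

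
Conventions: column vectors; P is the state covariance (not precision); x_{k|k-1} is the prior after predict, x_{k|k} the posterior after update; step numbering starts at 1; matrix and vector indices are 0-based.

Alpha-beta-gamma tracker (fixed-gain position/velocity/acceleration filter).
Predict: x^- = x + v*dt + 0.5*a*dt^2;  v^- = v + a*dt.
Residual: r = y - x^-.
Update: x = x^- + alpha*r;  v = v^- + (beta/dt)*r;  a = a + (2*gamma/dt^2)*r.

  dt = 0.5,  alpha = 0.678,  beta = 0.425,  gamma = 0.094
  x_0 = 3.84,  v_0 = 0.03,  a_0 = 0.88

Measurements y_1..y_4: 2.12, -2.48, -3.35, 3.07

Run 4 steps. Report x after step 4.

x_post = -0.2702

step 1: x_pred=3.9650  r=-1.8450  x^+=2.7141  v^+=-1.0982  a^+=-0.5074
step 2: x_pred=2.1015  r=-4.5815  x^+=-1.0047  v^+=-5.2463  a^+=-3.9528
step 3: x_pred=-4.1220  r=0.7720  x^+=-3.5986  v^+=-6.5665  a^+=-3.3722
step 4: x_pred=-7.3033  r=10.3733  x^+=-0.2702  v^+=0.5648  a^+=4.4285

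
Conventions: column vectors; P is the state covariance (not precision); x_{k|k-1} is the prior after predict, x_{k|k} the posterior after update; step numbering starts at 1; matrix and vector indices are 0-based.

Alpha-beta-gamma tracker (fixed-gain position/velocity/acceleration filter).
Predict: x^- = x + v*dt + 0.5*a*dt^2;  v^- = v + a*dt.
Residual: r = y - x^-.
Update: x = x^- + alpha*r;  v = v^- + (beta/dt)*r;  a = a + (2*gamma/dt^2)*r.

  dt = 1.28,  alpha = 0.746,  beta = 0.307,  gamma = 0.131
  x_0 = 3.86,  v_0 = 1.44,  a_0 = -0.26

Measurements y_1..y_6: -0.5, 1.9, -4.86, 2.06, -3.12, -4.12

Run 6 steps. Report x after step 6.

step 1: x_pred=5.4902  r=-5.9902  x^+=1.0215  v^+=-0.3295  a^+=-1.2179
step 2: x_pred=-0.3980  r=2.2980  x^+=1.3163  v^+=-1.3373  a^+=-0.8504
step 3: x_pred=-1.0921  r=-3.7679  x^+=-3.9029  v^+=-3.3295  a^+=-1.4530
step 4: x_pred=-9.3550  r=11.4150  x^+=-0.8394  v^+=-2.4515  a^+=0.3724
step 5: x_pred=-3.6723  r=0.5523  x^+=-3.2603  v^+=-1.8423  a^+=0.4607
step 6: x_pred=-5.2410  r=1.1210  x^+=-4.4047  v^+=-0.9837  a^+=0.6400

x_post = -4.4047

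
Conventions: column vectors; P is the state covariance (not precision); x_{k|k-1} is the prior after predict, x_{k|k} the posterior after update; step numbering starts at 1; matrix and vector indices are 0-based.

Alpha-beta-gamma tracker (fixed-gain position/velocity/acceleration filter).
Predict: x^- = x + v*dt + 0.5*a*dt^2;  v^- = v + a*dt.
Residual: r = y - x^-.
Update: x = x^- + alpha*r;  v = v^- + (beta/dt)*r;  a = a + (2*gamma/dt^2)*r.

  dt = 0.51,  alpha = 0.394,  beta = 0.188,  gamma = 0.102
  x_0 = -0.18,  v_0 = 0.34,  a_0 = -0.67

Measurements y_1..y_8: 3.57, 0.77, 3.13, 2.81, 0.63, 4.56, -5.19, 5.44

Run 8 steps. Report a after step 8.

step 1: x_pred=-0.0937  r=3.6637  x^+=1.3498  v^+=1.3489  a^+=2.2035
step 2: x_pred=2.3243  r=-1.5543  x^+=1.7119  v^+=1.8997  a^+=0.9845
step 3: x_pred=2.8088  r=0.3212  x^+=2.9353  v^+=2.5202  a^+=1.2364
step 4: x_pred=4.3814  r=-1.5714  x^+=3.7623  v^+=2.5715  a^+=0.0039
step 5: x_pred=5.0743  r=-4.4443  x^+=3.3232  v^+=0.9352  a^+=-3.4818
step 6: x_pred=3.3474  r=1.2126  x^+=3.8252  v^+=-0.3935  a^+=-2.5307
step 7: x_pred=3.2954  r=-8.4854  x^+=-0.0479  v^+=-4.8121  a^+=-9.1859
step 8: x_pred=-3.6966  r=9.1366  x^+=-0.0968  v^+=-6.1289  a^+=-2.0199

a_post = -2.0199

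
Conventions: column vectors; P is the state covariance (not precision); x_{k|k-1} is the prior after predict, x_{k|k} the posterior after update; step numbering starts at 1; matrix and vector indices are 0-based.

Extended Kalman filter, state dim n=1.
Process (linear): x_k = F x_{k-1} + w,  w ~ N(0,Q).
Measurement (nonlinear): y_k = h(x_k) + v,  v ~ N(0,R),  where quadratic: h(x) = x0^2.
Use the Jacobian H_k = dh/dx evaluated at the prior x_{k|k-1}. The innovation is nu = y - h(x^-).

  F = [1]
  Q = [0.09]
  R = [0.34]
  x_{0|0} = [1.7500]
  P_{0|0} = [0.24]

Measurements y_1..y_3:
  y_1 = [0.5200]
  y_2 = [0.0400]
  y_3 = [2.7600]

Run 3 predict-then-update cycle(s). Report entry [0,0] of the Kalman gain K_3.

step 1: x^-=[1.7500]  P^-=[0.3300]  H_jac=[3.5000]  S=[4.3825]  K=[0.2635]  nu=[-2.5425]  x^+=[1.0799]  P^+=[0.0256]
step 2: x^-=[1.0799]  P^-=[0.1156]  H_jac=[2.1599]  S=[0.8793]  K=[0.2840]  nu=[-1.1262]  x^+=[0.7601]  P^+=[0.0447]
step 3: x^-=[0.7601]  P^-=[0.1347]  H_jac=[1.5202]  S=[0.6513]  K=[0.3144]  nu=[2.1822]  x^+=[1.4462]  P^+=[0.0703]

K[0,0] = 0.3144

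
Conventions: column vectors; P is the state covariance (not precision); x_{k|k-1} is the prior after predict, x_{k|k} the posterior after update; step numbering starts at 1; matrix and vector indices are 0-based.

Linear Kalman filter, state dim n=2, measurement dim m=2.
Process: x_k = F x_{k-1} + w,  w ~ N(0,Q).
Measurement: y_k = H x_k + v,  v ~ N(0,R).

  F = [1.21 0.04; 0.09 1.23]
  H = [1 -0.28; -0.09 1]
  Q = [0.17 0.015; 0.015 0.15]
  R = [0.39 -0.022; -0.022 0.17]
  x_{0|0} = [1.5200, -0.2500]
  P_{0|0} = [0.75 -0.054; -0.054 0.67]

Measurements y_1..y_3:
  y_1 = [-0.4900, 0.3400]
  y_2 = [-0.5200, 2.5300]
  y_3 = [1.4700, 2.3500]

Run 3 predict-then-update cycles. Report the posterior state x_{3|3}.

step 1: x^-=[1.8292, -0.1707]  P^-=[1.2639 0.0491; 0.0491 1.1578]  S=[1.7172 -0.4096; -0.4096 1.3292]  K=[0.7733 0.1896; 0.0505 0.8833]  nu=[-2.3670, 0.6753]  x^+=[0.1270, 0.3063]  P^+=[0.3095 0.0431; 0.0431 0.1529]
step 2: x^-=[0.1659, 0.3882]  P^-=[0.6275 0.1205; 0.1205 0.3934]  S=[0.9809 -0.0651; -0.0651 0.5468]  K=[0.6180 0.1907; 0.0574 0.7065]  nu=[-0.5772, 2.1568]  x^+=[0.2204, 1.8787]  P^+=[0.2484 0.0412; 0.0412 0.1225]
step 3: x^-=[0.3418, 2.3306]  P^-=[0.5378 0.1095; 0.1095 0.3465]  S=[0.8936 -0.0552; -0.0552 0.5012]  K=[0.5790 0.1856; 0.0558 0.6779]  nu=[1.7808, 0.0501]  x^+=[1.3821, 2.4640]  P^+=[0.2328 0.0398; 0.0398 0.1176]

x_post = [1.3821, 2.4640]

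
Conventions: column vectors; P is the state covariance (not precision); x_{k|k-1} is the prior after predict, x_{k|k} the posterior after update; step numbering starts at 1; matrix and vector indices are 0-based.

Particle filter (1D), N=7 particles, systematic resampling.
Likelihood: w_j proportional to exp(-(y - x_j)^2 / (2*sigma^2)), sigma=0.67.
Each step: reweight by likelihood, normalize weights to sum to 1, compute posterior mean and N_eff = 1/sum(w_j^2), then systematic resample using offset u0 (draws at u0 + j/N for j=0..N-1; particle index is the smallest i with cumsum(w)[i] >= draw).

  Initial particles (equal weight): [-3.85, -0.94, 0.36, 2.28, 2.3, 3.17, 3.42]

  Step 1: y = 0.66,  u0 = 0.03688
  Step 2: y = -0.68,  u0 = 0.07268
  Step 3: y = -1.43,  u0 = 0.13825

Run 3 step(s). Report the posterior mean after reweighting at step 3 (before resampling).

post_mean = -0.8304

step 1: w=[0.0000, 0.0541, 0.8476, 0.0504, 0.0468, 0.0008, 0.0002]  mean=0.4802  Neff=1.3772  idx=[1, 2, 2, 2, 2, 2, 2]
step 2: w=[0.3402, 0.1100, 0.1100, 0.1100, 0.1100, 0.1100, 0.1100]  mean=-0.0823  Neff=5.3107  idx=[0, 0, 1, 2, 3, 5, 6]
step 3: w=[0.4578, 0.4578, 0.0169, 0.0169, 0.0169, 0.0169, 0.0169]  mean=-0.8304  Neff=2.3772  idx=[0, 0, 0, 1, 1, 1, 6]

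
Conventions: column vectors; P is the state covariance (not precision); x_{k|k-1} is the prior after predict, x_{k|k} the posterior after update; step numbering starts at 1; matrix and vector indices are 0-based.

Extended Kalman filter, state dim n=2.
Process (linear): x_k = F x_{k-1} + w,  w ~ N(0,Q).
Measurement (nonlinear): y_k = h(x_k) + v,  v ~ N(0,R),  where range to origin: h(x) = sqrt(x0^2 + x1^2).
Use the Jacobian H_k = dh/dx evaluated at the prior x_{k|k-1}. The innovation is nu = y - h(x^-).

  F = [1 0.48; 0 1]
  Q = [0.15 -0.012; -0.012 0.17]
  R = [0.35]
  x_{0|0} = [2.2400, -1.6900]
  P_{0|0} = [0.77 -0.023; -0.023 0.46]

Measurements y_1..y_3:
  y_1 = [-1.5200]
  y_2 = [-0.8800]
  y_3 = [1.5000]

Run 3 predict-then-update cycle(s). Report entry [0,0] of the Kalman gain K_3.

step 1: x^-=[1.4288, -1.6900]  P^-=[1.0039 0.1858; 0.1858 0.6300]  H_jac=[0.6456 -0.7637]  S=[0.9526]  K=[0.5314; -0.3791]  nu=[-3.7330]  x^+=[-0.5550, -0.2748]  P^+=[0.7349 0.3777; 0.3777 0.4931]
step 2: x^-=[-0.6869, -0.2748]  P^-=[1.3611 0.6024; 0.6024 0.6631]  H_jac=[-0.9285 -0.3714]  S=[2.0303]  K=[-0.7326; -0.3968]  nu=[-1.6199]  x^+=[0.4998, 0.3679]  P^+=[0.2713 0.0122; 0.0122 0.3434]
step 3: x^-=[0.6765, 0.3679]  P^-=[0.5121 0.1650; 0.1650 0.5134]  H_jac=[0.8785 0.4778]  S=[1.0010]  K=[0.5282; 0.3899]  nu=[0.7300]  x^+=[1.0620, 0.6526]  P^+=[0.2328 -0.0411; -0.0411 0.3612]

K[0,0] = 0.5282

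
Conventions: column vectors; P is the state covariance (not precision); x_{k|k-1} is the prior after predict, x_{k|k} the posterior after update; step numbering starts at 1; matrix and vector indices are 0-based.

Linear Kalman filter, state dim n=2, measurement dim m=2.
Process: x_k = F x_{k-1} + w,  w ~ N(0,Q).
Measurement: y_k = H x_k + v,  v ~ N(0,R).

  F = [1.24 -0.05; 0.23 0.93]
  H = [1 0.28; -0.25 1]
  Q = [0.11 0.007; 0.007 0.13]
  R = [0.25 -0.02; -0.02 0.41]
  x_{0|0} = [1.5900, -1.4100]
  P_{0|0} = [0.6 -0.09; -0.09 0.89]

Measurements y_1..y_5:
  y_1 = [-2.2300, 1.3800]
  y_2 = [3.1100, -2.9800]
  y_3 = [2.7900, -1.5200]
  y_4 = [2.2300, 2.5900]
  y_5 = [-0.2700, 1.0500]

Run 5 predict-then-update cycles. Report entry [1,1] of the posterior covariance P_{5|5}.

step 1: x^-=[2.0421, -0.9456]  P^-=[1.0459 0.0340; 0.0340 0.8930]  S=[1.3850 0.0002; 0.0002 1.3514]  K=[0.7621 -0.1684; 0.2050 0.6545]  nu=[-4.0073, 2.8361]  x^+=[-1.4896, 0.0891]  P^+=[0.2033 -0.0335; -0.0335 0.2559]
step 2: x^-=[-1.8515, -0.2597]  P^-=[0.4273 0.0148; 0.0148 0.3477]  S=[0.7129 -0.0157; -0.0157 0.7770]  K=[0.6029 -0.1062; 0.1672 0.4461]  nu=[5.0342, -3.1832]  x^+=[1.5219, -0.8381]  P^+=[0.1574 -0.0163; -0.0163 0.1755]
step 3: x^-=[1.9290, -0.4294]  P^-=[0.3545 0.0252; 0.0252 0.2832]  S=[0.6408 -0.0059; -0.0059 0.7027]  K=[0.5634 -0.0855; 0.1667 0.3954]  nu=[0.9812, -0.6084]  x^+=[2.5339, -0.5064]  P^+=[0.1454 -0.0100; -0.0100 0.1563]
step 4: x^-=[3.1673, 0.1119]  P^-=[0.3351 0.0298; 0.0298 0.2686]  S=[0.6229 -0.0009; -0.0009 0.6846]  K=[0.5513 -0.0782; 0.1691 0.3816]  nu=[-0.9687, 3.2700]  x^+=[2.3777, 1.1960]  P^+=[0.1415 -0.0077; -0.0077 0.1512]
step 5: x^-=[2.8885, 1.6592]  P^-=[0.3290 0.0316; 0.0316 0.2649]  S=[0.6174 0.0013; 0.0013 0.6797]  K=[0.5473 -0.0756; 0.1705 0.3778]  nu=[-3.6231, 0.1130]  x^+=[0.8971, 1.0842]  P^+=[0.1403 -0.0069; -0.0069 0.1498]

P_post[1,1] = 0.1498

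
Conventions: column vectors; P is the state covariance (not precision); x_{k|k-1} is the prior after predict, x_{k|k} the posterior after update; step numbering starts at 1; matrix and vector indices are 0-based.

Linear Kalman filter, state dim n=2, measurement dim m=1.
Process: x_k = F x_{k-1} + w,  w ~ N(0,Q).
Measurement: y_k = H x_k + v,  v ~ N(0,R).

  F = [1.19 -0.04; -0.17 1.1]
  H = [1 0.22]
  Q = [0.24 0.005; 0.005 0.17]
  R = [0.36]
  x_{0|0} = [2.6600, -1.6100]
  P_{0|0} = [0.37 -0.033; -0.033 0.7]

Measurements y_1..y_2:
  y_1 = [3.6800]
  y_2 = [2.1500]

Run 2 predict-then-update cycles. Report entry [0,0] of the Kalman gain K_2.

K[0,0] = 0.6215

step 1: x^-=[3.2298, -2.2232]  P^-=[0.7682 -0.1441; -0.1441 1.0400]  S=[1.1152]  K=[0.6605; 0.0760]  nu=[0.9393]  x^+=[3.8502, -2.1518]  P^+=[0.2818 -0.2000; -0.2000 1.0336]
step 2: x^-=[4.6678, -3.0215]  P^-=[0.6597 -0.3607; -0.3607 1.5036]  S=[0.9338]  K=[0.6215; -0.0320]  nu=[-1.8530]  x^+=[3.5161, -2.9622]  P^+=[0.2990 -0.3421; -0.3421 1.5027]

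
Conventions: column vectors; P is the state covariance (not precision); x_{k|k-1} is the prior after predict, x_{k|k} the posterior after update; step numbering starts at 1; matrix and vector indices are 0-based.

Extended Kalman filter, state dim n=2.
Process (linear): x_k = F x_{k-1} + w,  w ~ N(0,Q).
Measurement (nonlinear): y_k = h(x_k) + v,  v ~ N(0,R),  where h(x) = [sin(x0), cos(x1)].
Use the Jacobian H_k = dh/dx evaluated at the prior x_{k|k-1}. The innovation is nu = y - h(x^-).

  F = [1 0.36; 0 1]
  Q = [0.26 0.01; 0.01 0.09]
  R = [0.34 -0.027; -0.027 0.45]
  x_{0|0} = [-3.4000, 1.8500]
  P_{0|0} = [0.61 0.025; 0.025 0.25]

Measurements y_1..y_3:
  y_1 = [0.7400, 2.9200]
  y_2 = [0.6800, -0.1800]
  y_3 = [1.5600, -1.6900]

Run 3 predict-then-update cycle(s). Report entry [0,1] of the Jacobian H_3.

H_jac[0,1] = 0.0000

step 1: x^-=[-2.7340, 1.8500]  P^-=[0.9204 0.1250; 0.1250 0.3400]  H_jac=[-0.9181 0.0000; 0.0000 -0.9613]  S=[1.1158 0.0833; 0.0833 0.7642]  K=[-0.7517 -0.0753; -0.0715 -0.4199]  nu=[1.1364, 3.1956]  x^+=[-3.8288, 0.4269]  P^+=[0.2762 0.0141; 0.0141 0.1946]
step 2: x^-=[-3.6751, 0.4269]  P^-=[0.5716 0.0942; 0.0942 0.2846]  H_jac=[-0.8610 0.0000; 0.0000 -0.4141]  S=[0.7637 0.0066; 0.0066 0.4988]  K=[-0.6438 -0.0697; -0.1041 -0.2349]  nu=[0.1714, -1.0902]  x^+=[-3.7095, 0.6651]  P^+=[0.2520 0.0338; 0.0338 0.2484]
step 3: x^-=[-3.4701, 0.6651]  P^-=[0.5685 0.1332; 0.1332 0.3384]  H_jac=[-0.9465 0.0000; 0.0000 -0.6172]  S=[0.8494 0.0508; 0.0508 0.5789]  K=[-0.6284 -0.0868; -0.1275 -0.3496]  nu=[1.2374, -2.4768]  x^+=[-4.0325, 1.3733]  P^+=[0.2232 0.0358; 0.0358 0.2493]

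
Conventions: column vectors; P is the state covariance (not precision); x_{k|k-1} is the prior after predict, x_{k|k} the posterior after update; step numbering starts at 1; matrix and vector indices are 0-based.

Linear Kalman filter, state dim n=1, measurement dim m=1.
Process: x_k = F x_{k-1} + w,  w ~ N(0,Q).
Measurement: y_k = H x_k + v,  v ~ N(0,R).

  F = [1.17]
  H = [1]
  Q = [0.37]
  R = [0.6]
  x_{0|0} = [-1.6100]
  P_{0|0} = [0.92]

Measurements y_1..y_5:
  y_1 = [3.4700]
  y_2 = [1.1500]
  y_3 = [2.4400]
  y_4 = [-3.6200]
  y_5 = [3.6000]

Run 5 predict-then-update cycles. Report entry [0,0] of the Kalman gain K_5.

K[0,0] = 0.5871

step 1: x^-=[-1.8837]  P^-=[1.6294]  S=[2.2294]  K=[0.7309]  nu=[5.3537]  x^+=[2.0291]  P^+=[0.4385]
step 2: x^-=[2.3741]  P^-=[0.9703]  S=[1.5703]  K=[0.6179]  nu=[-1.2241]  x^+=[1.6177]  P^+=[0.3707]
step 3: x^-=[1.8927]  P^-=[0.8775]  S=[1.4775]  K=[0.5939]  nu=[0.5473]  x^+=[2.2178]  P^+=[0.3563]
step 4: x^-=[2.5948]  P^-=[0.8578]  S=[1.4578]  K=[0.5884]  nu=[-6.2148]  x^+=[-1.0621]  P^+=[0.3531]
step 5: x^-=[-1.2427]  P^-=[0.8533]  S=[1.4533]  K=[0.5871]  nu=[4.8427]  x^+=[1.6007]  P^+=[0.3523]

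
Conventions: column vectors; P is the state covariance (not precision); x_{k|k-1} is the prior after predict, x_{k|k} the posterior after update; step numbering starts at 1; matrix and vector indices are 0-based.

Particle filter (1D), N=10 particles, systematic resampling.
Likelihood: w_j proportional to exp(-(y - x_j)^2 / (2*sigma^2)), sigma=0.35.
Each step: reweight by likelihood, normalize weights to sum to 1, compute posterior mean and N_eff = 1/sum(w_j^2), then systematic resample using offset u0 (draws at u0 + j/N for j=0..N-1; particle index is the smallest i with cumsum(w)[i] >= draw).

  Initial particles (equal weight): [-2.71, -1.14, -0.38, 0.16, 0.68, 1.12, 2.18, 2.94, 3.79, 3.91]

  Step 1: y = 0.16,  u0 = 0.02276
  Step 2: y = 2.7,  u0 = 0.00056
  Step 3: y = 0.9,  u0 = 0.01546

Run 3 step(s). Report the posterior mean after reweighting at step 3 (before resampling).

post_mean = 0.6800

step 1: w=[0.0000, 0.0006, 0.1832, 0.6024, 0.1998, 0.0140, 0.0000, 0.0000, 0.0000, 0.0000]  mean=0.1776  Neff=2.2907  idx=[2, 2, 3, 3, 3, 3, 3, 3, 4, 4]
step 2: w=[0.0000, 0.0000, 0.0000, 0.0000, 0.0000, 0.0000, 0.0000, 0.0000, 0.4999, 0.4999]  mean=0.6799  Neff=2.0008  idx=[8, 8, 8, 8, 8, 9, 9, 9, 9, 9]
step 3: w=[0.1000, 0.1000, 0.1000, 0.1000, 0.1000, 0.1000, 0.1000, 0.1000, 0.1000, 0.1000]  mean=0.6800  Neff=10.0000  idx=[0, 1, 2, 3, 4, 5, 6, 7, 8, 9]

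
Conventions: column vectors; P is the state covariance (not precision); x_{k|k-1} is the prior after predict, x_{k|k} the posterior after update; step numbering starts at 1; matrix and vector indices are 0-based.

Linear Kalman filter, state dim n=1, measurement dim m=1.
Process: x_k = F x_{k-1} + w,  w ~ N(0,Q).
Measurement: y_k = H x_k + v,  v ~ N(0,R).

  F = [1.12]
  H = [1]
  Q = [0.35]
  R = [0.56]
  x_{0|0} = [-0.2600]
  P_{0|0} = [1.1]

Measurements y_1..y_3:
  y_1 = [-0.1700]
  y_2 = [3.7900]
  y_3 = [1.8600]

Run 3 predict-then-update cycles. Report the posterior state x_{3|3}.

x_post = [2.1265]

step 1: x^-=[-0.2912]  P^-=[1.7298]  S=[2.2898]  K=[0.7554]  nu=[0.1212]  x^+=[-0.1996]  P^+=[0.4230]
step 2: x^-=[-0.2236]  P^-=[0.8807]  S=[1.4407]  K=[0.6113]  nu=[4.0136]  x^+=[2.2299]  P^+=[0.3423]
step 3: x^-=[2.4975]  P^-=[0.7794]  S=[1.3394]  K=[0.5819]  nu=[-0.6375]  x^+=[2.1265]  P^+=[0.3259]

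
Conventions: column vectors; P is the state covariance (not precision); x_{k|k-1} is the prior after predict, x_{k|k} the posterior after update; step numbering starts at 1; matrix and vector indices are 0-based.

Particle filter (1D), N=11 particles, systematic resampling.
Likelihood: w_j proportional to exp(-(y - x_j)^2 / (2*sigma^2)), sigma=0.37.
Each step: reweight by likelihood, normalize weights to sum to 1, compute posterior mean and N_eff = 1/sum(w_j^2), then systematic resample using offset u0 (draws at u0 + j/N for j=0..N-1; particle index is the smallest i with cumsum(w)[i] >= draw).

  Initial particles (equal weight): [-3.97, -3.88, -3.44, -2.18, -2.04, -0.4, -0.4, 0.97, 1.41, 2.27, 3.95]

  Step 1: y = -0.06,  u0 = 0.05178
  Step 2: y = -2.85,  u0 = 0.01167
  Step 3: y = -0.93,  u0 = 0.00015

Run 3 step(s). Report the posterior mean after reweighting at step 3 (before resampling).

step 1: w=[0.0000, 0.0000, 0.0000, 0.0000, 0.0000, 0.4921, 0.4921, 0.0156, 0.0003, 0.0000, 0.0000]  mean=-0.3781  Neff=2.0640  idx=[5, 5, 5, 5, 5, 6, 6, 6, 6, 6, 6]
step 2: w=[0.0909, 0.0909, 0.0909, 0.0909, 0.0909, 0.0909, 0.0909, 0.0909, 0.0909, 0.0909, 0.0909]  mean=-0.4000  Neff=11.0000  idx=[0, 1, 2, 3, 4, 5, 6, 7, 8, 9, 10]
step 3: w=[0.0909, 0.0909, 0.0909, 0.0909, 0.0909, 0.0909, 0.0909, 0.0909, 0.0909, 0.0909, 0.0909]  mean=-0.4000  Neff=11.0000  idx=[0, 1, 2, 3, 4, 5, 6, 7, 8, 9, 10]

post_mean = -0.4000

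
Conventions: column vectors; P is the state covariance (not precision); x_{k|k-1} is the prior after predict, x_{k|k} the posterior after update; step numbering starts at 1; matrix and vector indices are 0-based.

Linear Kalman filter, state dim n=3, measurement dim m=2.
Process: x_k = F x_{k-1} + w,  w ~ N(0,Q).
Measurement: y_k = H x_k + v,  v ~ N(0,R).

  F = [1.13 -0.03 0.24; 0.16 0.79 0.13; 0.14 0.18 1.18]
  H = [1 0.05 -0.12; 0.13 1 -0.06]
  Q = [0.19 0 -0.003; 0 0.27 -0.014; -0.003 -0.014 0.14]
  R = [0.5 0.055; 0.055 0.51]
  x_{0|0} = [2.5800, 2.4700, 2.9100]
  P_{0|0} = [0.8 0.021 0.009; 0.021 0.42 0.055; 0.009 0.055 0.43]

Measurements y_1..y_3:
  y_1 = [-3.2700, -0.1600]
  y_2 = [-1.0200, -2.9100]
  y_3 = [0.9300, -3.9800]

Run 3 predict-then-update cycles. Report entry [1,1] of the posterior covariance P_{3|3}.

step 1: x^-=[3.5397, 2.7424, 4.2396]  P^-=[1.2393 0.1786 0.2600; 0.1786 0.5768 0.1870; 0.2600 0.1870 0.7954]  S=[1.7055 0.3878; 0.3878 1.1306]  K=[0.7033 0.0455; -0.0108 0.5245; 0.0728 0.1281]  nu=[-6.4381, -3.1082]  x^+=[-1.1294, 1.1815, 3.3727]  P^+=[0.3686 0.0217 0.1298; 0.0217 0.2700 0.0981; 0.1298 0.0981 0.7606]
step 2: x^-=[-0.5023, 1.1911, 4.0343]  P^-=[0.7723 0.1455 0.4518; 0.1455 0.4918 0.2729; 0.4518 0.2729 1.3007]  S=[1.1951 0.2681; 0.2681 1.0176]  K=[0.5938 0.0586; 0.0063 0.4841; 0.2157 0.1924]  nu=[-0.0932, -3.7938]  x^+=[-0.7799, -0.6462, 3.2842]  P^+=[0.3288 0.0350 0.2532; 0.0350 0.2516 0.1482; 0.2532 0.1482 1.1851]
step 3: x^-=[-0.0737, -0.2084, 3.6498]  P^-=[0.8111 0.1960 0.7376; 0.1960 0.5053 0.4098; 0.7376 0.4098 1.9532]  S=[1.1782 0.2908; 0.2908 1.0263]  K=[0.6019 0.0800; 0.0261 0.4858; 0.3775 0.2716]  nu=[1.4521, -3.5431]  x^+=[0.5169, -1.8917, 3.2356]  P^+=[0.3497 0.0519 0.3913; 0.0519 0.2549 0.2074; 0.3913 0.2074 1.6499]

P_post[1,1] = 0.2549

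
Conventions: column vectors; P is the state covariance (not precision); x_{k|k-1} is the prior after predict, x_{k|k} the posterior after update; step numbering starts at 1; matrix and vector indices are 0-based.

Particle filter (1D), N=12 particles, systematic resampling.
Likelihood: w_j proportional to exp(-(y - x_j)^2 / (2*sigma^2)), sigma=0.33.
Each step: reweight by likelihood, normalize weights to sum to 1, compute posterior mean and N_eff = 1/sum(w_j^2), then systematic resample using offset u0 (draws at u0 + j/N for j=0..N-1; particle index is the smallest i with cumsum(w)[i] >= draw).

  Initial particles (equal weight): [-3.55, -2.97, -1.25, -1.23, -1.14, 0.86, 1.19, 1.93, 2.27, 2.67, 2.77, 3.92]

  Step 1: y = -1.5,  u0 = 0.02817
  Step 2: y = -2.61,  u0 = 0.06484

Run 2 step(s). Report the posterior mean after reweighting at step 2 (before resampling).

step 1: w=[0.0000, 0.0000, 0.3720, 0.3546, 0.2734, 0.0000, 0.0000, 0.0000, 0.0000, 0.0000, 0.0000, 0.0000]  mean=-1.2129  Neff=2.9511  idx=[2, 2, 2, 2, 2, 3, 3, 3, 3, 4, 4, 4]
step 2: w=[0.1133, 0.1133, 0.1133, 0.1133, 0.1133, 0.0881, 0.0881, 0.0881, 0.0881, 0.0271, 0.0271, 0.0271]  mean=-1.2340  Neff=10.2689  idx=[0, 1, 2, 2, 3, 4, 4, 5, 6, 7, 8, 11]

post_mean = -1.2340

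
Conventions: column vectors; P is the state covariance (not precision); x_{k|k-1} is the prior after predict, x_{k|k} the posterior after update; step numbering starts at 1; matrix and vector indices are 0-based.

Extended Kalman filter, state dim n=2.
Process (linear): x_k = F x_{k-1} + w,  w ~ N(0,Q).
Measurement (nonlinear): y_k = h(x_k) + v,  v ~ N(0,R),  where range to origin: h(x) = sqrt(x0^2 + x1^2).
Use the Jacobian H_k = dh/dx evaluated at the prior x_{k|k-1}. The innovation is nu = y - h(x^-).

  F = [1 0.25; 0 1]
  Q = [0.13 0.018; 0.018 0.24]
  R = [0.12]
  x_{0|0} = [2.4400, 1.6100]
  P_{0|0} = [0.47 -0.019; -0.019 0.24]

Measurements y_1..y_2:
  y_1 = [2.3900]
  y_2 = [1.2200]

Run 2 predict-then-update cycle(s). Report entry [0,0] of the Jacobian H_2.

step 1: x^-=[2.8425, 1.6100]  P^-=[0.6055 0.0590; 0.0590 0.4800]  H_jac=[0.8701 0.4928]  S=[0.7456]  K=[0.7456; 0.3861]  nu=[-0.8768]  x^+=[2.1888, 1.2715]  P^+=[0.1910 -0.1557; -0.1557 0.3688]
step 2: x^-=[2.5066, 1.2715]  P^-=[0.2662 -0.0454; -0.0454 0.6088]  H_jac=[0.8918 0.4524]  S=[0.4197]  K=[0.5168; 0.5597]  nu=[-1.5907]  x^+=[1.6847, 0.3812]  P^+=[0.1542 -0.1668; -0.1668 0.4774]

H_jac[0,0] = 0.8918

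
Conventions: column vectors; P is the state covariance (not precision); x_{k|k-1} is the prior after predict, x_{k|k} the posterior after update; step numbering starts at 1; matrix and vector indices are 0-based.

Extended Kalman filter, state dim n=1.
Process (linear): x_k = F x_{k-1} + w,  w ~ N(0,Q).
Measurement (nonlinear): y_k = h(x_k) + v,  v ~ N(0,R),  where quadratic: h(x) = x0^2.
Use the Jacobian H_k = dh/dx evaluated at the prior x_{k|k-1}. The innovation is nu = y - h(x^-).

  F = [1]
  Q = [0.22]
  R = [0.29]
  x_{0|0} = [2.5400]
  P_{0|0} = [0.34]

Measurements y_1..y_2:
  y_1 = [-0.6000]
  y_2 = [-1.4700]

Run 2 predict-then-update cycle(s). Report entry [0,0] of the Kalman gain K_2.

K[0,0] = 0.3459

step 1: x^-=[2.5400]  P^-=[0.5600]  H_jac=[5.0800]  S=[14.7416]  K=[0.1930]  nu=[-7.0516]  x^+=[1.1792]  P^+=[0.0110]
step 2: x^-=[1.1792]  P^-=[0.2310]  H_jac=[2.3584]  S=[1.5749]  K=[0.3459]  nu=[-2.8605]  x^+=[0.1896]  P^+=[0.0425]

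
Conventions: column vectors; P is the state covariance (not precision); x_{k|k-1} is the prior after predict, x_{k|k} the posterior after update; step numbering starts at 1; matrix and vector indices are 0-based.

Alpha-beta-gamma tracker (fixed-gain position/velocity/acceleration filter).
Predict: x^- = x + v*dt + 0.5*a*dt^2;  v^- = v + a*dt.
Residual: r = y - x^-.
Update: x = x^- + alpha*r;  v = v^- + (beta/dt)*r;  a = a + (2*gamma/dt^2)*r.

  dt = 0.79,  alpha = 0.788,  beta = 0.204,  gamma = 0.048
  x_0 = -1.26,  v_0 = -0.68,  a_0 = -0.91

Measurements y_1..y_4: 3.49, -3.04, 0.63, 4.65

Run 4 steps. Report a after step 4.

step 1: x_pred=-2.0812  r=5.5712  x^+=2.3089  v^+=0.0397  a^+=-0.0530
step 2: x_pred=2.3238  r=-5.3638  x^+=-1.9029  v^+=-1.3872  a^+=-0.8781
step 3: x_pred=-3.2728  r=3.9028  x^+=-0.1974  v^+=-1.0731  a^+=-0.2778
step 4: x_pred=-1.1318  r=5.7818  x^+=3.4243  v^+=0.2005  a^+=0.6116

a_post = 0.6116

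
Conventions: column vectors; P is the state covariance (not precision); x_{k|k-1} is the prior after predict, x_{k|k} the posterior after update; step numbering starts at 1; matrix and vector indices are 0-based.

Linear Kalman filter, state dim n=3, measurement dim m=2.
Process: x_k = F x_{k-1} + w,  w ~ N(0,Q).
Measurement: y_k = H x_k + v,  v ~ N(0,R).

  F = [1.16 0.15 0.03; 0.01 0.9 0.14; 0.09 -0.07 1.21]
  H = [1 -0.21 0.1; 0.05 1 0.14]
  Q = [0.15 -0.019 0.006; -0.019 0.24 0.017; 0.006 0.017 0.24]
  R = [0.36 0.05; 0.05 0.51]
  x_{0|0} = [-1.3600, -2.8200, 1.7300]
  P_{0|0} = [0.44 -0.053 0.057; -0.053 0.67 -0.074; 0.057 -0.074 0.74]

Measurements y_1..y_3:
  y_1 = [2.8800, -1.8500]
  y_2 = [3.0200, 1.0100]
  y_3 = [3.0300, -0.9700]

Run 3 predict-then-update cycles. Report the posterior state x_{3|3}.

step 1: x^-=[-1.9487, -2.3094, 2.1683]  P^-=[0.7427 0.0300 0.1422; 0.0300 0.7778 0.0178; 0.1422 0.0178 1.3559]  S=[1.1656 -0.0057; -0.0057 1.3262]  K=[0.6443 0.0684; -0.1100 0.5890; 0.2359 0.1630]  nu=[4.1269, 0.2533]  x^+=[0.7274, -2.6142, 3.1832]  P^+=[0.2531 0.0613 -0.0490; 0.0613 0.3028 -0.0785; -0.0490 -0.0785 1.2562]
step 2: x^-=[0.5472, -1.8999, 4.1002]  P^-=[0.5158 0.0824 -0.0123; 0.0824 0.4911 0.1299; -0.0123 0.1299 2.0846]  S=[0.8757 0.0908; 0.0908 1.0877]  K=[0.5625 0.0510; -0.0582 0.4769; 0.1540 0.3743]  nu=[1.6638, 2.3085]  x^+=[1.6007, -0.8959, 5.2206]  P^+=[0.2307 0.0606 -0.1288; 0.0606 0.2458 -0.0611; -0.1288 -0.0611 1.9010]
step 3: x^-=[1.8791, -0.0594, 6.5236]  P^-=[0.4792 0.0643 -0.0996; 0.0643 0.4617 0.2595; -0.0996 0.2595 3.0078]  S=[0.8318 0.0866; 0.0866 1.1096]  K=[0.5453 0.0244; -0.0555 0.4561; 0.1138 0.6000]  nu=[0.4861, -1.9178]  x^+=[2.0973, -0.9612, 5.4282]  P^+=[0.2289 0.0557 -0.1961; 0.0557 0.2327 -0.0405; -0.1961 -0.0405 2.5858]

x_post = [2.0973, -0.9612, 5.4282]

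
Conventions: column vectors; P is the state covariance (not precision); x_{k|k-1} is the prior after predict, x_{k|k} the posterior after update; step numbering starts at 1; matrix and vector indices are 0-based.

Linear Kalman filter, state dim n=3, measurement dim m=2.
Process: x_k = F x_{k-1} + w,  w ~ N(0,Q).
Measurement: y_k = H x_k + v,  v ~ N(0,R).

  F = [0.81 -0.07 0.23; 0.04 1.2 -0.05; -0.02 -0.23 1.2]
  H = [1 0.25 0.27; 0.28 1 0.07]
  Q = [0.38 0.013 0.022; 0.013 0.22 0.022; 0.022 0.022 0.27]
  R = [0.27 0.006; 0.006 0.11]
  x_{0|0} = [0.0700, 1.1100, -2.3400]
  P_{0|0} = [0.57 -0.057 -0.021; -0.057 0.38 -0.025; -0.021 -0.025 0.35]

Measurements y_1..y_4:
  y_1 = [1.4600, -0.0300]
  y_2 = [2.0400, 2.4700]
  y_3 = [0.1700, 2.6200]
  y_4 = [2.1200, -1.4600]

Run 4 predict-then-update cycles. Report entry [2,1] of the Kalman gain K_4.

step 1: x^-=[-0.5592, 1.4518, -3.0647]  P^-=[0.7738 -0.0661 0.1091; -0.0661 0.7666 -0.1398; 0.1091 -0.1398 0.8086]  S=[1.1577 0.3346; 0.3346 0.8889]  K=[0.7048 -0.0873; -0.1842 0.8999; 0.3027 -0.1731]  nu=[2.4837, -1.1107]  x^+=[1.2883, -0.0053, -2.1206]  P^+=[0.2331 -0.0635 -0.1016; -0.0635 0.1184 -0.0385; -0.1016 -0.0385 0.7110]
step 2: x^-=[0.5562, 0.1512, -2.5692]  P^-=[0.5417 -0.0667 0.1351; -0.0667 0.3915 -0.1123; 0.1351 -0.1123 1.3257]  S=[0.9572 0.1966; 0.1966 0.5027]  K=[0.5959 -0.0452; -0.1612 0.7891; 0.5200 -0.1670]  nu=[2.1397, 2.3429]  x^+=[1.7252, 1.6551, -1.8478]  P^+=[0.2114 -0.0507 -0.1411; -0.0507 0.1037 -0.0518; -0.1411 -0.0518 1.0870]
step 3: x^-=[0.8566, 2.1475, -2.6325]  P^-=[0.5315 -0.0606 0.2002; -0.0606 0.3742 -0.1524; 0.2002 -0.1524 1.8758]  S=[1.0189 0.2043; 0.2043 0.4877]  K=[0.5653 -0.0272; -0.1644 0.7796; 0.7007 -0.2220]  nu=[-0.5127, 0.4170]  x^+=[0.5554, 2.5568, -3.0843]  P^+=[0.2118 -0.0465 -0.1768; -0.0465 0.1027 -0.0698; -0.1768 -0.0698 1.4151]
step 4: x^-=[-0.4385, 3.2446, -4.3003]  P^-=[0.5360 -0.0641 0.2579; -0.0641 0.3764 -0.1998; 0.2579 -0.1998 2.3599]  S=[1.0818 0.2063; 0.2063 0.4862]  K=[0.5486 -0.0188; -0.1711 0.7810; 0.8339 -0.2765]  nu=[2.9084, -4.2808]  x^+=[1.2376, -0.5963, -0.6912]  P^+=[0.2145 -0.0445 -0.2050; -0.0445 0.1033 -0.0846; -0.2050 -0.0846 1.6655]

K[2,1] = -0.2765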